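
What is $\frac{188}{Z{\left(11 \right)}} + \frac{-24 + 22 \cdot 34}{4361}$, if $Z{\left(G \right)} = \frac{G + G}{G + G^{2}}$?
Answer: $\frac{4919932}{4361} \approx 1128.2$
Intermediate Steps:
$Z{\left(G \right)} = \frac{2 G}{G + G^{2}}$
$\frac{188}{Z{\left(11 \right)}} + \frac{-24 + 22 \cdot 34}{4361} = \frac{188}{2 \frac{1}{1 + 11}} + \frac{-24 + 22 \cdot 34}{4361} = \frac{188}{2 \cdot \frac{1}{12}} + \left(-24 + 748\right) \frac{1}{4361} = \frac{188}{2 \cdot \frac{1}{12}} + 724 \cdot \frac{1}{4361} = 188 \frac{1}{\frac{1}{6}} + \frac{724}{4361} = 188 \cdot 6 + \frac{724}{4361} = 1128 + \frac{724}{4361} = \frac{4919932}{4361}$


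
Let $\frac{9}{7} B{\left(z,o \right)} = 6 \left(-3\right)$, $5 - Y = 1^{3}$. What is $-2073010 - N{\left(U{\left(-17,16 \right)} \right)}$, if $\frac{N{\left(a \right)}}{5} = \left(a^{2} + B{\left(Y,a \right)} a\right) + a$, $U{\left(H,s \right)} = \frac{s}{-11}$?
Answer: $- \frac{250846930}{121} \approx -2.0731 \cdot 10^{6}$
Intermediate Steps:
$Y = 4$ ($Y = 5 - 1^{3} = 5 - 1 = 4$)
$B{\left(z,o \right)} = -14$ ($B{\left(z,o \right)} = \frac{7 \cdot 6 \left(-3\right)}{9} = \frac{7}{9} \left(-18\right) = -14$)
$U{\left(H,s \right)} = - \frac{s}{11}$ ($U{\left(H,s \right)} = s \left(- \frac{1}{11}\right) = - \frac{s}{11}$)
$N{\left(a \right)} = - 65 a + 5 a^{2}$ ($N{\left(a \right)} = 5 \left(\left(a^{2} - 14 a\right) + a\right) = 5 \left(a^{2} - 13 a\right) = - 65 a + 5 a^{2}$)
$-2073010 - N{\left(U{\left(-17,16 \right)} \right)} = -2073010 - 5 \left(\left(- \frac{1}{11}\right) 16\right) \left(-13 - \frac{16}{11}\right) = -2073010 - 5 \left(- \frac{16}{11}\right) \left(-13 - \frac{16}{11}\right) = -2073010 - 5 \left(- \frac{16}{11}\right) \left(- \frac{159}{11}\right) = -2073010 - \frac{12720}{121} = - \frac{250846930}{121}$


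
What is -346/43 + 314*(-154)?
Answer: -2079654/43 ≈ -48364.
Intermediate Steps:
-346/43 + 314*(-154) = -346*1/43 - 48356 = -346/43 - 48356 = -2079654/43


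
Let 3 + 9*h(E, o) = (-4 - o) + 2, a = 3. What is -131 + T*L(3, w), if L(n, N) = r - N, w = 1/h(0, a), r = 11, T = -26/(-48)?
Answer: -23891/192 ≈ -124.43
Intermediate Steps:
T = 13/24 (T = -26*(-1/48) = 13/24 ≈ 0.54167)
h(E, o) = -5/9 - o/9 (h(E, o) = -⅓ + ((-4 - o) + 2)/9 = -⅓ + (-2 - o)/9 = -⅓ + (-2/9 - o/9) = -5/9 - o/9)
w = -9/8 (w = 1/(-5/9 - ⅑*3) = 1/(-5/9 - ⅓) = 1/(-8/9) = -9/8 ≈ -1.1250)
L(n, N) = 11 - N
-131 + T*L(3, w) = -131 + 13*(11 - 1*(-9/8))/24 = -131 + 13*(11 + 9/8)/24 = -131 + (13/24)*(97/8) = -131 + 1261/192 = -23891/192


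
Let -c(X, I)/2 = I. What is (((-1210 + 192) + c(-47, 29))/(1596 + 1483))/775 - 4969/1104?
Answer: -11858339929/2634392400 ≈ -4.5014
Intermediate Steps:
c(X, I) = -2*I
(((-1210 + 192) + c(-47, 29))/(1596 + 1483))/775 - 4969/1104 = (((-1210 + 192) - 2*29)/(1596 + 1483))/775 - 4969/1104 = ((-1018 - 58)/3079)*(1/775) - 4969*1/1104 = -1076*1/3079*(1/775) - 4969/1104 = -1076/3079*1/775 - 4969/1104 = -1076/2386225 - 4969/1104 = -11858339929/2634392400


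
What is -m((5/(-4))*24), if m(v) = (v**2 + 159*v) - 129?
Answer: 3999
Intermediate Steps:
m(v) = -129 + v**2 + 159*v
-m((5/(-4))*24) = -(-129 + ((5/(-4))*24)**2 + 159*((5/(-4))*24)) = -(-129 + ((5*(-1/4))*24)**2 + 159*((5*(-1/4))*24)) = -(-129 + (-5/4*24)**2 + 159*(-5/4*24)) = -(-129 + (-30)**2 + 159*(-30)) = -(-129 + 900 - 4770) = -1*(-3999) = 3999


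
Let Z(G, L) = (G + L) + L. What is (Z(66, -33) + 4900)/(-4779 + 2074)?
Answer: -980/541 ≈ -1.8115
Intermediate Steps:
Z(G, L) = G + 2*L
(Z(66, -33) + 4900)/(-4779 + 2074) = ((66 + 2*(-33)) + 4900)/(-4779 + 2074) = ((66 - 66) + 4900)/(-2705) = (0 + 4900)*(-1/2705) = 4900*(-1/2705) = -980/541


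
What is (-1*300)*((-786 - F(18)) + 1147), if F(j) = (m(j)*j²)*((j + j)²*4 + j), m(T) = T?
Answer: 9101310900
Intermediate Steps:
F(j) = j³*(j + 16*j²) (F(j) = (j*j²)*((j + j)²*4 + j) = j³*((2*j)²*4 + j) = j³*((4*j²)*4 + j) = j³*(16*j² + j) = j³*(j + 16*j²))
(-1*300)*((-786 - F(18)) + 1147) = (-1*300)*((-786 - 18⁴*(1 + 16*18)) + 1147) = -300*((-786 - 104976*(1 + 288)) + 1147) = -300*((-786 - 104976*289) + 1147) = -300*((-786 - 1*30338064) + 1147) = -300*((-786 - 30338064) + 1147) = -300*(-30338850 + 1147) = -300*(-30337703) = 9101310900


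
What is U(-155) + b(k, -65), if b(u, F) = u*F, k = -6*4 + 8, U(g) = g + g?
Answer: 730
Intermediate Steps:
U(g) = 2*g
k = -16 (k = -24 + 8 = -16)
b(u, F) = F*u
U(-155) + b(k, -65) = 2*(-155) - 65*(-16) = -310 + 1040 = 730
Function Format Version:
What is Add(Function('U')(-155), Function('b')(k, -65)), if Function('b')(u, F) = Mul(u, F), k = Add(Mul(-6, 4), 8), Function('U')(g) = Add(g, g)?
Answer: 730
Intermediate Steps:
Function('U')(g) = Mul(2, g)
k = -16 (k = Add(-24, 8) = -16)
Function('b')(u, F) = Mul(F, u)
Add(Function('U')(-155), Function('b')(k, -65)) = Add(Mul(2, -155), Mul(-65, -16)) = Add(-310, 1040) = 730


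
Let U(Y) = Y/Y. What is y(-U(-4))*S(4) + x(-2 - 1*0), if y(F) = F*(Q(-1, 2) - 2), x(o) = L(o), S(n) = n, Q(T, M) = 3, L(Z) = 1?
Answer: -3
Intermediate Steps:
U(Y) = 1
x(o) = 1
y(F) = F (y(F) = F*(3 - 2) = F*1 = F)
y(-U(-4))*S(4) + x(-2 - 1*0) = -1*1*4 + 1 = -1*4 + 1 = -4 + 1 = -3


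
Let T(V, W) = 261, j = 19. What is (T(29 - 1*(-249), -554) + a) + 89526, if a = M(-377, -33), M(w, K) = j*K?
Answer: 89160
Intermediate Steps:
M(w, K) = 19*K
a = -627 (a = 19*(-33) = -627)
(T(29 - 1*(-249), -554) + a) + 89526 = (261 - 627) + 89526 = -366 + 89526 = 89160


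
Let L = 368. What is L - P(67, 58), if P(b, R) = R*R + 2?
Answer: -2998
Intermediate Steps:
P(b, R) = 2 + R² (P(b, R) = R² + 2 = 2 + R²)
L - P(67, 58) = 368 - (2 + 58²) = 368 - (2 + 3364) = 368 - 1*3366 = 368 - 3366 = -2998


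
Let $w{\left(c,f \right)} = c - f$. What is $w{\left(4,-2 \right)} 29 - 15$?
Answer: $159$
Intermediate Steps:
$w{\left(4,-2 \right)} 29 - 15 = \left(4 - -2\right) 29 - 15 = \left(4 + 2\right) 29 - 15 = 6 \cdot 29 - 15 = 174 - 15 = 159$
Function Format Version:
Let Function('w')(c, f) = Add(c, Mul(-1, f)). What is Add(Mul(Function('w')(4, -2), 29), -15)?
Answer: 159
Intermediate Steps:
Add(Mul(Function('w')(4, -2), 29), -15) = Add(Mul(Add(4, Mul(-1, -2)), 29), -15) = Add(Mul(Add(4, 2), 29), -15) = Add(Mul(6, 29), -15) = Add(174, -15) = 159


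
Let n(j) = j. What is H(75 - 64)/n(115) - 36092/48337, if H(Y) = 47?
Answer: -1878741/5558755 ≈ -0.33798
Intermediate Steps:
H(75 - 64)/n(115) - 36092/48337 = 47/115 - 36092/48337 = -1878741/5558755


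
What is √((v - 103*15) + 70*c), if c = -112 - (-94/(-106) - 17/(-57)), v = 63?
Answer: I*√85833745602/3021 ≈ 96.979*I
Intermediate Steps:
c = -341932/3021 (c = -112 - (-94*(-1/106) - 17*(-1/57)) = -112 - (47/53 + 17/57) = -112 - 1*3580/3021 = -112 - 3580/3021 = -341932/3021 ≈ -113.19)
√((v - 103*15) + 70*c) = √((63 - 103*15) + 70*(-341932/3021)) = √((63 - 1545) - 23935240/3021) = √(-1482 - 23935240/3021) = √(-28412362/3021) = I*√85833745602/3021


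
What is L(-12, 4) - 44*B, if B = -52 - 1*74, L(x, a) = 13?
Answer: 5557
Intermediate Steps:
B = -126 (B = -52 - 74 = -126)
L(-12, 4) - 44*B = 13 - 44*(-126) = 13 + 5544 = 5557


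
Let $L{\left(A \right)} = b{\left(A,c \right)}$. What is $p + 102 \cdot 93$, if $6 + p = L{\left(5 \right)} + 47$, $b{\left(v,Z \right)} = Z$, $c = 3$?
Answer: $9530$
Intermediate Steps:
$L{\left(A \right)} = 3$
$p = 44$ ($p = -6 + \left(3 + 47\right) = -6 + 50 = 44$)
$p + 102 \cdot 93 = 44 + 102 \cdot 93 = 44 + 9486 = 9530$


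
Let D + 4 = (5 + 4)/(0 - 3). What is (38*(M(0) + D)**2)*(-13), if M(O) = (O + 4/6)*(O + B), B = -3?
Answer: -40014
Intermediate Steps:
M(O) = (-3 + O)*(2/3 + O) (M(O) = (O + 4/6)*(O - 3) = (O + 4*(1/6))*(-3 + O) = (O + 2/3)*(-3 + O) = (2/3 + O)*(-3 + O) = (-3 + O)*(2/3 + O))
D = -7 (D = -4 + (5 + 4)/(0 - 3) = -4 + 9/(-3) = -4 + 9*(-1/3) = -4 - 3 = -7)
(38*(M(0) + D)**2)*(-13) = (38*((-2 + 0**2 - 7/3*0) - 7)**2)*(-13) = (38*((-2 + 0 + 0) - 7)**2)*(-13) = (38*(-2 - 7)**2)*(-13) = (38*(-9)**2)*(-13) = (38*81)*(-13) = 3078*(-13) = -40014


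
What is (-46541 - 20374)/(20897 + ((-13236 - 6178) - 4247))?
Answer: 66915/2764 ≈ 24.209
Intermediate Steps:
(-46541 - 20374)/(20897 + ((-13236 - 6178) - 4247)) = -66915/(20897 + (-19414 - 4247)) = -66915/(20897 - 23661) = -66915/(-2764) = -66915*(-1/2764) = 66915/2764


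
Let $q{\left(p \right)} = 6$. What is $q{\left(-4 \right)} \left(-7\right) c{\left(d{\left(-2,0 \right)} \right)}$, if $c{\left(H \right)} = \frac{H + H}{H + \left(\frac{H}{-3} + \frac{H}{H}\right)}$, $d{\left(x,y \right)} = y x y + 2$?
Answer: $-72$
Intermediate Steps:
$d{\left(x,y \right)} = 2 + x y^{2}$ ($d{\left(x,y \right)} = x y y + 2 = x y^{2} + 2 = 2 + x y^{2}$)
$c{\left(H \right)} = \frac{2 H}{1 + \frac{2 H}{3}}$ ($c{\left(H \right)} = \frac{2 H}{H + \left(H \left(- \frac{1}{3}\right) + 1\right)} = \frac{2 H}{H - \left(-1 + \frac{H}{3}\right)} = \frac{2 H}{1 + \frac{2 H}{3}}$)
$q{\left(-4 \right)} \left(-7\right) c{\left(d{\left(-2,0 \right)} \right)} = 6 \left(-7\right) \frac{6 \left(2 - 2 \cdot 0^{2}\right)}{3 + 2 \left(2 - 2 \cdot 0^{2}\right)} = - 42 \frac{6 \left(2 - 0\right)}{3 + 2 \left(2 - 0\right)} = - 42 \frac{6 \left(2 + 0\right)}{3 + 2 \left(2 + 0\right)} = - 42 \cdot 6 \cdot 2 \frac{1}{3 + 2 \cdot 2} = - 42 \cdot 6 \cdot 2 \frac{1}{3 + 4} = - 42 \cdot 6 \cdot 2 \cdot \frac{1}{7} = \left(-42\right) \frac{12}{7} = -72$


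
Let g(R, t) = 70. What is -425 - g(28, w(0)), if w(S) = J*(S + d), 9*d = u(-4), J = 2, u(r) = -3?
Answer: -495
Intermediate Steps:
d = -⅓ (d = (⅑)*(-3) = -⅓ ≈ -0.33333)
w(S) = -⅔ + 2*S (w(S) = 2*(S - ⅓) = 2*(-⅓ + S) = -⅔ + 2*S)
-425 - g(28, w(0)) = -425 - 1*70 = -425 - 70 = -495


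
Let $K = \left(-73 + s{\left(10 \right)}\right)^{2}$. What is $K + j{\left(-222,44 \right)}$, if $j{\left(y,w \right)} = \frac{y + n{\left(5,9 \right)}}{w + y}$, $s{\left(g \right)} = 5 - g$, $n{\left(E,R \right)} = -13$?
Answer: $\frac{1083187}{178} \approx 6085.3$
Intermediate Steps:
$j{\left(y,w \right)} = \frac{-13 + y}{w + y}$ ($j{\left(y,w \right)} = \frac{y - 13}{w + y} = \frac{-13 + y}{w + y}$)
$K = 6084$ ($K = \left(-73 + \left(5 - 10\right)\right)^{2} = \left(-73 - 5\right)^{2} = \left(-78\right)^{2} = 6084$)
$K + j{\left(-222,44 \right)} = 6084 + \frac{-13 - 222}{44 - 222} = 6084 + \frac{1}{-178} \left(-235\right) = 6084 - - \frac{235}{178} = 6084 + \frac{235}{178} = \frac{1083187}{178}$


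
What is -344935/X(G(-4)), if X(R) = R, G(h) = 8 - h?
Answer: -344935/12 ≈ -28745.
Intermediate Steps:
-344935/X(G(-4)) = -344935/(8 - 1*(-4)) = -344935/(8 + 4) = -344935/12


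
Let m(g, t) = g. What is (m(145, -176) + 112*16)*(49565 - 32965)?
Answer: 32154200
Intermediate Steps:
(m(145, -176) + 112*16)*(49565 - 32965) = (145 + 112*16)*(49565 - 32965) = (145 + 1792)*16600 = 1937*16600 = 32154200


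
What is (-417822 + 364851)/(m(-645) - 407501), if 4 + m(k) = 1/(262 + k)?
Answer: 20287893/156074416 ≈ 0.12999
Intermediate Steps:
m(k) = -4 + 1/(262 + k)
(-417822 + 364851)/(m(-645) - 407501) = (-417822 + 364851)/((-1047 - 4*(-645))/(262 - 645) - 407501) = -52971/((-1047 + 2580)/(-383) - 407501) = -52971/(-1/383*1533 - 407501) = -52971/(-1533/383 - 407501) = -52971/(-156074416/383) = -52971*(-383/156074416) = 20287893/156074416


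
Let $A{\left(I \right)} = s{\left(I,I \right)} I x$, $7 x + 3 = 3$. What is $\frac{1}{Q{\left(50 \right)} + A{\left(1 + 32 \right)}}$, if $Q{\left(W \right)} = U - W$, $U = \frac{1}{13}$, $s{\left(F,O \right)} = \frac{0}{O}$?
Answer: $- \frac{13}{649} \approx -0.020031$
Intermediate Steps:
$x = 0$ ($x = - \frac{3}{7} + \frac{1}{7} \cdot 3 = - \frac{3}{7} + \frac{3}{7} = 0$)
$s{\left(F,O \right)} = 0$
$U = \frac{1}{13} \approx 0.076923$
$A{\left(I \right)} = 0$ ($A{\left(I \right)} = 0 I 0 = 0 \cdot 0 = 0$)
$Q{\left(W \right)} = \frac{1}{13} - W$
$\frac{1}{Q{\left(50 \right)} + A{\left(1 + 32 \right)}} = \frac{1}{\left(\frac{1}{13} - 50\right) + 0} = \frac{1}{- \frac{649}{13} + 0} = \frac{1}{- \frac{649}{13}} = - \frac{13}{649}$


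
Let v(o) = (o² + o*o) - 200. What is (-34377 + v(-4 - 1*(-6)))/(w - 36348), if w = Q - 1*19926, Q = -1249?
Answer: 1503/2501 ≈ 0.60096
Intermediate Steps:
v(o) = -200 + 2*o² (v(o) = (o² + o²) - 200 = 2*o² - 200 = -200 + 2*o²)
w = -21175 (w = -1249 - 1*19926 = -1249 - 19926 = -21175)
(-34377 + v(-4 - 1*(-6)))/(w - 36348) = (-34377 + (-200 + 2*(-4 - 1*(-6))²))/(-21175 - 36348) = (-34377 + (-200 + 2*(-4 + 6)²))/(-57523) = (-34377 + (-200 + 2*2²))*(-1/57523) = (-34377 + (-200 + 2*4))*(-1/57523) = (-34377 + (-200 + 8))*(-1/57523) = (-34377 - 192)*(-1/57523) = -34569*(-1/57523) = 1503/2501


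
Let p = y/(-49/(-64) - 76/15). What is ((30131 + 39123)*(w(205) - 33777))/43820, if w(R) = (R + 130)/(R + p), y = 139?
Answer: -83388002702209/1562193955 ≈ -53379.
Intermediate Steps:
p = -133440/4129 (p = 139/(-49/(-64) - 76/15) = 139/(-49*(-1/64) - 76*1/15) = 139/(49/64 - 76/15) = 139/(-4129/960) = 139*(-960/4129) = -133440/4129 ≈ -32.318)
w(R) = (130 + R)/(-133440/4129 + R) (w(R) = (R + 130)/(R - 133440/4129) = (130 + R)/(-133440/4129 + R))
((30131 + 39123)*(w(205) - 33777))/43820 = ((30131 + 39123)*(4129*(130 + 205)/(-133440 + 4129*205) - 33777))/43820 = (69254*(4129*335/(-133440 + 846445) - 33777))*(1/43820) = (69254*(4129*335/713005 - 33777))*(1/43820) = (69254*(4129*(1/713005)*335 - 33777))*(1/43820) = (69254*(276643/142601 - 33777))*(1/43820) = (69254*(-4816357334/142601))*(1/43820) = -333552010808836/142601*1/43820 = -83388002702209/1562193955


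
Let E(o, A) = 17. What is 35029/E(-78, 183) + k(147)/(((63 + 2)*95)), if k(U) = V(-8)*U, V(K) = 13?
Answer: 16641274/8075 ≈ 2060.8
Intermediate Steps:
k(U) = 13*U
35029/E(-78, 183) + k(147)/(((63 + 2)*95)) = 35029/17 + (13*147)/(((63 + 2)*95)) = 35029*(1/17) + 1911/((65*95)) = 35029/17 + 1911/6175 = 35029/17 + 1911*(1/6175) = 35029/17 + 147/475 = 16641274/8075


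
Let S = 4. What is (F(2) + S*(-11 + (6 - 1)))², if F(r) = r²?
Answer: 400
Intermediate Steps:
(F(2) + S*(-11 + (6 - 1)))² = (2² + 4*(-11 + (6 - 1)))² = (4 + 4*(-11 + 5))² = (4 + 4*(-6))² = (4 - 24)² = (-20)² = 400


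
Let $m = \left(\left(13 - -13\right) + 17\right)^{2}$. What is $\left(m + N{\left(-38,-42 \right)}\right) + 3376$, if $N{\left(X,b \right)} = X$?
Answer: $5187$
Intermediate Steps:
$m = 1849$ ($m = \left(\left(13 + 13\right) + 17\right)^{2} = \left(26 + 17\right)^{2} = 43^{2} = 1849$)
$\left(m + N{\left(-38,-42 \right)}\right) + 3376 = \left(1849 - 38\right) + 3376 = 1811 + 3376 = 5187$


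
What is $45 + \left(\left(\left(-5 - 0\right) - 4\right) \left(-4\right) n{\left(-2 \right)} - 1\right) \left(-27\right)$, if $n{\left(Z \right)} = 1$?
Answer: $-900$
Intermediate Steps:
$45 + \left(\left(\left(-5 - 0\right) - 4\right) \left(-4\right) n{\left(-2 \right)} - 1\right) \left(-27\right) = 45 + \left(\left(\left(-5 - 0\right) - 4\right) \left(-4\right) 1 - 1\right) \left(-27\right) = 45 + \left(\left(\left(-5 + 0\right) - 4\right) \left(-4\right) 1 - 1\right) \left(-27\right) = 45 + \left(\left(-5 - 4\right) \left(-4\right) 1 - 1\right) \left(-27\right) = 45 + \left(\left(-9\right) \left(-4\right) 1 - 1\right) \left(-27\right) = 45 + \left(36 \cdot 1 - 1\right) \left(-27\right) = 45 + \left(36 - 1\right) \left(-27\right) = 45 + 35 \left(-27\right) = 45 - 945 = -900$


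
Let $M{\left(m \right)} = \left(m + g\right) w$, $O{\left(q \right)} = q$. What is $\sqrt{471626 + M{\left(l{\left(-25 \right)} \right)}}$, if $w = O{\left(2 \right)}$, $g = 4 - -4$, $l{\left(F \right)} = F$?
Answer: $2 \sqrt{117898} \approx 686.73$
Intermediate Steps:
$g = 8$ ($g = 4 + 4 = 8$)
$w = 2$
$M{\left(m \right)} = 16 + 2 m$ ($M{\left(m \right)} = \left(m + 8\right) 2 = \left(8 + m\right) 2 = 16 + 2 m$)
$\sqrt{471626 + M{\left(l{\left(-25 \right)} \right)}} = \sqrt{471626 + \left(16 + 2 \left(-25\right)\right)} = \sqrt{471626 + \left(16 - 50\right)} = \sqrt{471626 - 34} = \sqrt{471592} = 2 \sqrt{117898}$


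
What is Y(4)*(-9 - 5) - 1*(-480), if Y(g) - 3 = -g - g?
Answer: 550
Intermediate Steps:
Y(g) = 3 - 2*g (Y(g) = 3 + (-g - g) = 3 - 2*g)
Y(4)*(-9 - 5) - 1*(-480) = (3 - 2*4)*(-9 - 5) - 1*(-480) = (3 - 8)*(-14) + 480 = -5*(-14) + 480 = 70 + 480 = 550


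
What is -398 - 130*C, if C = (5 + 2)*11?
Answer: -10408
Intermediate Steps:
C = 77 (C = 7*11 = 77)
-398 - 130*C = -398 - 130*77 = -398 - 10010 = -10408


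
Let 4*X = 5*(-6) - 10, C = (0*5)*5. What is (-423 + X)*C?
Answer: 0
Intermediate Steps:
C = 0 (C = 0*5 = 0)
X = -10 (X = (5*(-6) - 10)/4 = (-30 - 10)/4 = (1/4)*(-40) = -10)
(-423 + X)*C = (-423 - 10)*0 = -433*0 = 0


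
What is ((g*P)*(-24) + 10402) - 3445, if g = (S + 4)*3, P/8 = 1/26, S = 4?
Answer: 88137/13 ≈ 6779.8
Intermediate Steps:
P = 4/13 (P = 8/26 = 8*(1/26) = 4/13 ≈ 0.30769)
g = 24 (g = (4 + 4)*3 = 8*3 = 24)
((g*P)*(-24) + 10402) - 3445 = ((24*(4/13))*(-24) + 10402) - 3445 = ((96/13)*(-24) + 10402) - 3445 = (-2304/13 + 10402) - 3445 = 132922/13 - 3445 = 88137/13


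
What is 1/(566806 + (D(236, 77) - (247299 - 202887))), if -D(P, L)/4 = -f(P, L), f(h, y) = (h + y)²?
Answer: 1/914270 ≈ 1.0938e-6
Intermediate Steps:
D(P, L) = 4*(L + P)² (D(P, L) = -(-4)*(P + L)² = -(-4)*(L + P)² = 4*(L + P)²)
1/(566806 + (D(236, 77) - (247299 - 202887))) = 1/(566806 + (4*(77 + 236)² - (247299 - 202887))) = 1/(566806 + (4*313² - 1*44412)) = 1/(566806 + (4*97969 - 44412)) = 1/(566806 + (391876 - 44412)) = 1/(566806 + 347464) = 1/914270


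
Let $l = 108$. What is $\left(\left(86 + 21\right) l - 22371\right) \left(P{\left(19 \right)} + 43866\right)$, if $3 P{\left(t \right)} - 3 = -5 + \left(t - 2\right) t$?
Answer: $-475567995$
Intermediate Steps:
$P{\left(t \right)} = - \frac{2}{3} + \frac{t \left(-2 + t\right)}{3}$ ($P{\left(t \right)} = 1 + \frac{-5 + \left(t - 2\right) t}{3} = 1 + \frac{-5 + \left(-2 + t\right) t}{3} = 1 + \frac{-5 + t \left(-2 + t\right)}{3} = 1 + \left(- \frac{5}{3} + \frac{t \left(-2 + t\right)}{3}\right) = - \frac{2}{3} + \frac{t \left(-2 + t\right)}{3}$)
$\left(\left(86 + 21\right) l - 22371\right) \left(P{\left(19 \right)} + 43866\right) = \left(\left(86 + 21\right) 108 - 22371\right) \left(\left(- \frac{2}{3} - \frac{38}{3} + \frac{19^{2}}{3}\right) + 43866\right) = \left(107 \cdot 108 - 22371\right) \left(\left(- \frac{2}{3} - \frac{38}{3} + \frac{1}{3} \cdot 361\right) + 43866\right) = \left(11556 - 22371\right) \left(\left(- \frac{2}{3} - \frac{38}{3} + \frac{361}{3}\right) + 43866\right) = - 10815 \left(107 + 43866\right) = \left(-10815\right) 43973 = -475567995$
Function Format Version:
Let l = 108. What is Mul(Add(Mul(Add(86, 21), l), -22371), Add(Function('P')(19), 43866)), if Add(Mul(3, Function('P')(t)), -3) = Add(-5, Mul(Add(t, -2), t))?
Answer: -475567995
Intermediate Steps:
Function('P')(t) = Add(Rational(-2, 3), Mul(Rational(1, 3), t, Add(-2, t))) (Function('P')(t) = Add(1, Mul(Rational(1, 3), Add(-5, Mul(Add(t, -2), t)))) = Add(1, Mul(Rational(1, 3), Add(-5, Mul(Add(-2, t), t)))) = Add(1, Mul(Rational(1, 3), Add(-5, Mul(t, Add(-2, t))))) = Add(1, Add(Rational(-5, 3), Mul(Rational(1, 3), t, Add(-2, t)))) = Add(Rational(-2, 3), Mul(Rational(1, 3), t, Add(-2, t))))
Mul(Add(Mul(Add(86, 21), l), -22371), Add(Function('P')(19), 43866)) = Mul(Add(Mul(Add(86, 21), 108), -22371), Add(Add(Rational(-2, 3), Mul(Rational(-2, 3), 19), Mul(Rational(1, 3), Pow(19, 2))), 43866)) = Mul(Add(Mul(107, 108), -22371), Add(Add(Rational(-2, 3), Rational(-38, 3), Mul(Rational(1, 3), 361)), 43866)) = Mul(Add(11556, -22371), Add(Add(Rational(-2, 3), Rational(-38, 3), Rational(361, 3)), 43866)) = Mul(-10815, Add(107, 43866)) = Mul(-10815, 43973) = -475567995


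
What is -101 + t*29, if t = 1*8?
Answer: 131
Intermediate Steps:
t = 8
-101 + t*29 = -101 + 8*29 = -101 + 232 = 131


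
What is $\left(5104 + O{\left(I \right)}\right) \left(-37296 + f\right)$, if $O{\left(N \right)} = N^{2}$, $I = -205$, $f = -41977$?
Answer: $-3736057217$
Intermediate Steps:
$\left(5104 + O{\left(I \right)}\right) \left(-37296 + f\right) = \left(5104 + \left(-205\right)^{2}\right) \left(-37296 - 41977\right) = \left(5104 + 42025\right) \left(-79273\right) = 47129 \left(-79273\right) = -3736057217$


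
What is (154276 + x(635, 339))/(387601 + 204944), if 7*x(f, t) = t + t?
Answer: 216122/829563 ≈ 0.26053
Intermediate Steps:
x(f, t) = 2*t/7 (x(f, t) = (t + t)/7 = (2*t)/7 = 2*t/7)
(154276 + x(635, 339))/(387601 + 204944) = (154276 + (2/7)*339)/(387601 + 204944) = (154276 + 678/7)/592545 = (1080610/7)*(1/592545) = 216122/829563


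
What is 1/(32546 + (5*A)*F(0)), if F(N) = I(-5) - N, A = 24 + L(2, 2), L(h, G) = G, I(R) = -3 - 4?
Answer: 1/31636 ≈ 3.1610e-5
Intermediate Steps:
I(R) = -7
A = 26 (A = 24 + 2 = 26)
F(N) = -7 - N
1/(32546 + (5*A)*F(0)) = 1/(32546 + (5*26)*(-7 - 1*0)) = 1/(32546 + 130*(-7 + 0)) = 1/(32546 + 130*(-7)) = 1/(32546 - 910) = 1/31636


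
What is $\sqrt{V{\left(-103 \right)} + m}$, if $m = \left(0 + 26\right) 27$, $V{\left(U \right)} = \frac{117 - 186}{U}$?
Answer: $\frac{5 \sqrt{298185}}{103} \approx 26.508$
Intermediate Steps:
$V{\left(U \right)} = - \frac{69}{U}$
$m = 702$ ($m = 26 \cdot 27 = 702$)
$\sqrt{V{\left(-103 \right)} + m} = \sqrt{- \frac{69}{-103} + 702} = \sqrt{\left(-69\right) \left(- \frac{1}{103}\right) + 702} = \sqrt{\frac{69}{103} + 702} = \sqrt{\frac{72375}{103}} = \frac{5 \sqrt{298185}}{103}$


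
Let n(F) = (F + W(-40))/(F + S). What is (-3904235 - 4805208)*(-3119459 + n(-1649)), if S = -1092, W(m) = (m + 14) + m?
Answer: 74469529776319972/2741 ≈ 2.7169e+13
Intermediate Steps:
W(m) = 14 + 2*m (W(m) = (14 + m) + m = 14 + 2*m)
n(F) = (-66 + F)/(-1092 + F) (n(F) = (F + (14 + 2*(-40)))/(F - 1092) = (F + (14 - 80))/(-1092 + F) = (F - 66)/(-1092 + F) = (-66 + F)/(-1092 + F))
(-3904235 - 4805208)*(-3119459 + n(-1649)) = (-3904235 - 4805208)*(-3119459 + (-66 - 1649)/(-1092 - 1649)) = -8709443*(-3119459 - 1715/(-2741)) = -8709443*(-3119459 - 1/2741*(-1715)) = -8709443*(-3119459 + 1715/2741) = -8709443*(-8550435404/2741) = 74469529776319972/2741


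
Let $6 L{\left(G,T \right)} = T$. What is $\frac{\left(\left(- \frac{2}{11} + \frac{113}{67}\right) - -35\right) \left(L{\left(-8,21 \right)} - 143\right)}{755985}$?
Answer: $- \frac{1251036}{185720315} \approx -0.0067361$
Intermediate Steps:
$L{\left(G,T \right)} = \frac{T}{6}$
$\frac{\left(\left(- \frac{2}{11} + \frac{113}{67}\right) - -35\right) \left(L{\left(-8,21 \right)} - 143\right)}{755985} = \frac{\left(\left(- \frac{2}{11} + \frac{113}{67}\right) - -35\right) \left(\frac{1}{6} \cdot 21 - 143\right)}{755985} = \left(\left(\left(-2\right) \frac{1}{11} + 113 \cdot \frac{1}{67}\right) + 35\right) \left(\frac{7}{2} - 143\right) \frac{1}{755985} = \left(\left(- \frac{2}{11} + \frac{113}{67}\right) + 35\right) \left(- \frac{279}{2}\right) \frac{1}{755985} = \left(\frac{1109}{737} + 35\right) \left(- \frac{279}{2}\right) \frac{1}{755985} = \frac{26904}{737} \left(- \frac{279}{2}\right) \frac{1}{755985} = \left(- \frac{3753108}{737}\right) \frac{1}{755985} = - \frac{1251036}{185720315}$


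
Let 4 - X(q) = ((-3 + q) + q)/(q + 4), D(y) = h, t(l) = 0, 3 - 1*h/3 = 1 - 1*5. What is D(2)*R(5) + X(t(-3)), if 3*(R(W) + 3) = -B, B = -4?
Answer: -121/4 ≈ -30.250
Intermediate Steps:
h = 21 (h = 9 - 3*(1 - 1*5) = 9 - 3*(1 - 5) = 9 - 3*(-4) = 9 + 12 = 21)
D(y) = 21
R(W) = -5/3 (R(W) = -3 + (-1*(-4))/3 = -3 + (⅓)*4 = -3 + 4/3 = -5/3)
X(q) = 4 - (-3 + 2*q)/(4 + q) (X(q) = 4 - ((-3 + q) + q)/(q + 4) = 4 - (-3 + 2*q)/(4 + q))
D(2)*R(5) + X(t(-3)) = 21*(-5/3) + (19 + 2*0)/(4 + 0) = -35 + (19 + 0)/4 = -35 + (¼)*19 = -35 + 19/4 = -121/4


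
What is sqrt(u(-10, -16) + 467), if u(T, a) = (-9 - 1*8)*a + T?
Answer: 27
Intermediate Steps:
u(T, a) = T - 17*a (u(T, a) = (-9 - 8)*a + T = -17*a + T = T - 17*a)
sqrt(u(-10, -16) + 467) = sqrt((-10 - 17*(-16)) + 467) = sqrt((-10 + 272) + 467) = sqrt(262 + 467) = sqrt(729) = 27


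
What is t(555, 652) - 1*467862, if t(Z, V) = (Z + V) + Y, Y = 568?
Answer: -466087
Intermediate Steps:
t(Z, V) = 568 + V + Z (t(Z, V) = (Z + V) + 568 = (V + Z) + 568 = 568 + V + Z)
t(555, 652) - 1*467862 = (568 + 652 + 555) - 1*467862 = 1775 - 467862 = -466087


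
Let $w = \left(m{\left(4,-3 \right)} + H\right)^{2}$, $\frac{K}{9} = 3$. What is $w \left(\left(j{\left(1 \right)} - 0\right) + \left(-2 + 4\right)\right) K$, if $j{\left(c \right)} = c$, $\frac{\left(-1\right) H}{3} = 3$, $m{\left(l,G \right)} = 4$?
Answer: $2025$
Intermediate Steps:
$H = -9$ ($H = \left(-3\right) 3 = -9$)
$K = 27$ ($K = 9 \cdot 3 = 27$)
$w = 25$ ($w = \left(4 - 9\right)^{2} = \left(-5\right)^{2} = 25$)
$w \left(\left(j{\left(1 \right)} - 0\right) + \left(-2 + 4\right)\right) K = 25 \left(\left(1 - 0\right) + \left(-2 + 4\right)\right) 27 = 25 \left(\left(1 + 0\right) + 2\right) 27 = 25 \left(1 + 2\right) 27 = 25 \cdot 3 \cdot 27 = 25 \cdot 81 = 2025$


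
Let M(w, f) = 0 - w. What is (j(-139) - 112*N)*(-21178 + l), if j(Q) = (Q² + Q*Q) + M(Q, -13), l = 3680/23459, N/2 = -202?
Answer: -41746533367638/23459 ≈ -1.7796e+9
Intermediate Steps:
N = -404 (N = 2*(-202) = -404)
M(w, f) = -w
l = 3680/23459 (l = 3680*(1/23459) = 3680/23459 ≈ 0.15687)
j(Q) = -Q + 2*Q² (j(Q) = (Q² + Q*Q) - Q = (Q² + Q²) - Q = 2*Q² - Q = -Q + 2*Q²)
(j(-139) - 112*N)*(-21178 + l) = (-139*(-1 + 2*(-139)) - 112*(-404))*(-21178 + 3680/23459) = (-139*(-1 - 278) + 45248)*(-496811022/23459) = (-139*(-279) + 45248)*(-496811022/23459) = (38781 + 45248)*(-496811022/23459) = 84029*(-496811022/23459) = -41746533367638/23459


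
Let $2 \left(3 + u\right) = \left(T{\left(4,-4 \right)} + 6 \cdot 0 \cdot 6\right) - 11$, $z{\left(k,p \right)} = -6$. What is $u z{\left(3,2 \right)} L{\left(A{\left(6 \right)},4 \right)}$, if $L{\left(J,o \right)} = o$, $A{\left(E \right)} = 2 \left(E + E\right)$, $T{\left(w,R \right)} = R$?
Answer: $252$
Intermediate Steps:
$A{\left(E \right)} = 4 E$ ($A{\left(E \right)} = 2 \cdot 2 E = 4 E$)
$u = - \frac{21}{2}$ ($u = -3 + \frac{\left(-4 + 6 \cdot 0 \cdot 6\right) - 11}{2} = -3 + \frac{\left(-4 + 0 \cdot 6\right) - 11}{2} = -3 + \frac{\left(-4 + 0\right) - 11}{2} = -3 + \frac{-4 - 11}{2} = -3 + \frac{1}{2} \left(-15\right) = -3 - \frac{15}{2} = - \frac{21}{2} \approx -10.5$)
$u z{\left(3,2 \right)} L{\left(A{\left(6 \right)},4 \right)} = \left(- \frac{21}{2}\right) \left(-6\right) 4 = 63 \cdot 4 = 252$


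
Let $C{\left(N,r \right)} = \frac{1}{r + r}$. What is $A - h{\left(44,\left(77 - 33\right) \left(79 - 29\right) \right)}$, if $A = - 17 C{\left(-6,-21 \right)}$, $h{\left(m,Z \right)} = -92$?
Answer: $\frac{3881}{42} \approx 92.405$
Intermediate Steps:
$C{\left(N,r \right)} = \frac{1}{2 r}$
$A = \frac{17}{42}$ ($A = - 17 \frac{1}{2 \left(-21\right)} = - 17 \cdot \frac{1}{2} \left(- \frac{1}{21}\right) = \left(-17\right) \left(- \frac{1}{42}\right) = \frac{17}{42} \approx 0.40476$)
$A - h{\left(44,\left(77 - 33\right) \left(79 - 29\right) \right)} = \frac{17}{42} - -92 = \frac{17}{42} + 92 = \frac{3881}{42}$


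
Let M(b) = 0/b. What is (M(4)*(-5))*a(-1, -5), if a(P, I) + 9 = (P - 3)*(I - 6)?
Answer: 0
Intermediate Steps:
M(b) = 0
a(P, I) = -9 + (-6 + I)*(-3 + P) (a(P, I) = -9 + (P - 3)*(I - 6) = -9 + (-3 + P)*(-6 + I) = -9 + (-6 + I)*(-3 + P))
(M(4)*(-5))*a(-1, -5) = (0*(-5))*(9 - 6*(-1) - 3*(-5) - 5*(-1)) = 0*(9 + 6 + 15 + 5) = 0*35 = 0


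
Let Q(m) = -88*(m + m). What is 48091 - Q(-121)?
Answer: 26795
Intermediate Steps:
Q(m) = -176*m
48091 - Q(-121) = 48091 - (-176)*(-121) = 48091 - 1*21296 = 48091 - 21296 = 26795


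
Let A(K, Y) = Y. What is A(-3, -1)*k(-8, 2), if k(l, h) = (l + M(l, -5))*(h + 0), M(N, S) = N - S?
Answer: 22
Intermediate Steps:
k(l, h) = h*(5 + 2*l) (k(l, h) = (l + (l - 1*(-5)))*(h + 0) = (l + (l + 5))*h = (l + (5 + l))*h = (5 + 2*l)*h = h*(5 + 2*l))
A(-3, -1)*k(-8, 2) = -2*(5 + 2*(-8)) = -2*(5 - 16) = -2*(-11) = -1*(-22) = 22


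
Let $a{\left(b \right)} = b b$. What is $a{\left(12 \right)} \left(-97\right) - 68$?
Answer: $-14036$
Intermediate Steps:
$a{\left(b \right)} = b^{2}$
$a{\left(12 \right)} \left(-97\right) - 68 = 12^{2} \left(-97\right) - 68 = 144 \left(-97\right) - 68 = -13968 - 68 = -14036$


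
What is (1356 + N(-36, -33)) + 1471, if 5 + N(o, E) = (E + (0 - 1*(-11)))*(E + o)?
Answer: 4340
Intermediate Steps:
N(o, E) = -5 + (11 + E)*(E + o) (N(o, E) = -5 + (E + (0 - 1*(-11)))*(E + o) = -5 + (E + (0 + 11))*(E + o) = -5 + (E + 11)*(E + o) = -5 + (11 + E)*(E + o))
(1356 + N(-36, -33)) + 1471 = (1356 + (-5 + (-33)**2 + 11*(-33) + 11*(-36) - 33*(-36))) + 1471 = (1356 + (-5 + 1089 - 363 - 396 + 1188)) + 1471 = (1356 + 1513) + 1471 = 2869 + 1471 = 4340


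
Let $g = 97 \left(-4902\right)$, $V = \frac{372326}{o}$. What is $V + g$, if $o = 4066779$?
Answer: $- \frac{1933728641500}{4066779} \approx -4.7549 \cdot 10^{5}$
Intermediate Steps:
$V = \frac{372326}{4066779} \approx 0.091553$
$g = -475494$
$V + g = \frac{372326}{4066779} - 475494 = - \frac{1933728641500}{4066779}$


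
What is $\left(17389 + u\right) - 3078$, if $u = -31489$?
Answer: $-17178$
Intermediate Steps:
$\left(17389 + u\right) - 3078 = \left(17389 - 31489\right) - 3078 = -14100 - 3078 = -17178$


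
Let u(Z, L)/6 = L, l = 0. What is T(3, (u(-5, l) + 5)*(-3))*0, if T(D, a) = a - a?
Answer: 0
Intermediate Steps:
u(Z, L) = 6*L
T(D, a) = 0
T(3, (u(-5, l) + 5)*(-3))*0 = 0*0 = 0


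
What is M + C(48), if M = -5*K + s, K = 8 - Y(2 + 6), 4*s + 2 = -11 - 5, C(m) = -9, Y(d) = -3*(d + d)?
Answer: -587/2 ≈ -293.50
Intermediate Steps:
Y(d) = -6*d
s = -9/2 (s = -½ + (-11 - 5)/4 = -½ + (¼)*(-16) = -½ - 4 = -9/2 ≈ -4.5000)
K = 56 (K = 8 - (-6)*(2 + 6) = 8 - (-6)*8 = 8 - 1*(-48) = 8 + 48 = 56)
M = -569/2 (M = -5*56 - 9/2 = -280 - 9/2 = -569/2 ≈ -284.50)
M + C(48) = -569/2 - 9 = -587/2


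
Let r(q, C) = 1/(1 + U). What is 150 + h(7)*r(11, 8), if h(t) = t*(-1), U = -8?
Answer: 151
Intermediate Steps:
r(q, C) = -1/7 (r(q, C) = 1/(1 - 8) = 1/(-7) = -1/7)
h(t) = -t
150 + h(7)*r(11, 8) = 150 - 1*7*(-1/7) = 150 - 7*(-1/7) = 150 + 1 = 151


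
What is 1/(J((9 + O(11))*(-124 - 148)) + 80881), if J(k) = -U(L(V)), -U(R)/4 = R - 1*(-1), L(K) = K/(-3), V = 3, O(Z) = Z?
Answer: 1/80881 ≈ 1.2364e-5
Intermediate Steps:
L(K) = -K/3 (L(K) = K*(-⅓) = -K/3)
U(R) = -4 - 4*R (U(R) = -4*(R - 1*(-1)) = -4*(R + 1) = -4*(1 + R) = -4 - 4*R)
J(k) = 0 (J(k) = -(-4 - (-4)*3/3) = -(-4 - 4*(-1)) = -(-4 + 4) = -1*0 = 0)
1/(J((9 + O(11))*(-124 - 148)) + 80881) = 1/(0 + 80881) = 1/80881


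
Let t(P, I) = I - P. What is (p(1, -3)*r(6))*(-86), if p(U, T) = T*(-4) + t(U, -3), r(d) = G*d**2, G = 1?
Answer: -24768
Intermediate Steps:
r(d) = d**2 (r(d) = 1*d**2 = d**2)
p(U, T) = -3 - U - 4*T (p(U, T) = T*(-4) + (-3 - U) = -4*T + (-3 - U) = -3 - U - 4*T)
(p(1, -3)*r(6))*(-86) = ((-3 - 1*1 - 4*(-3))*6**2)*(-86) = ((-3 - 1 + 12)*36)*(-86) = (8*36)*(-86) = 288*(-86) = -24768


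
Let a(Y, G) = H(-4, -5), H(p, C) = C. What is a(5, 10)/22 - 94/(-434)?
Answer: -51/4774 ≈ -0.010683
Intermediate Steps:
a(Y, G) = -5
a(5, 10)/22 - 94/(-434) = -5/22 - 94/(-434) = -5*1/22 - 94*(-1/434) = -5/22 + 47/217 = -51/4774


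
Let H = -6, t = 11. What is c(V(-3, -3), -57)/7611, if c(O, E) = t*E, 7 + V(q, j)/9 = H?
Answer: -209/2537 ≈ -0.082381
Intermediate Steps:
V(q, j) = -117 (V(q, j) = -63 + 9*(-6) = -63 - 54 = -117)
c(O, E) = 11*E
c(V(-3, -3), -57)/7611 = (11*(-57))/7611 = -627*1/7611 = -209/2537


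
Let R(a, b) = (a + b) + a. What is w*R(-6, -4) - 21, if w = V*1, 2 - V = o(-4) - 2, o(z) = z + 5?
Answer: -69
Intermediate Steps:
R(a, b) = b + 2*a
o(z) = 5 + z
V = 3 (V = 2 - ((5 - 4) - 2) = 2 - (1 - 2) = 2 - 1*(-1) = 2 + 1 = 3)
w = 3 (w = 3*1 = 3)
w*R(-6, -4) - 21 = 3*(-4 + 2*(-6)) - 21 = 3*(-4 - 12) - 21 = 3*(-16) - 21 = -48 - 21 = -69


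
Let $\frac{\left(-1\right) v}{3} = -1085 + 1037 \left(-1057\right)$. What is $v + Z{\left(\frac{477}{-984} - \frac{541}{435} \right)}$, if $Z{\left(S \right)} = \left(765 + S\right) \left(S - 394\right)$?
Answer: $\frac{60859679416550929}{20357582400} \approx 2.9895 \cdot 10^{6}$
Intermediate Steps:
$Z{\left(S \right)} = \left(-394 + S\right) \left(765 + S\right)$ ($Z{\left(S \right)} = \left(765 + S\right) \left(-394 + S\right) = \left(-394 + S\right) \left(765 + S\right)$)
$v = 3291582$ ($v = - 3 \left(-1085 + 1037 \left(-1057\right)\right) = - 3 \left(-1085 - 1096109\right) = \left(-3\right) \left(-1097194\right) = 3291582$)
$v + Z{\left(\frac{477}{-984} - \frac{541}{435} \right)} = 3291582 + \left(-301410 + \left(\frac{477}{-984} - \frac{541}{435}\right)^{2} + 371 \left(\frac{477}{-984} - \frac{541}{435}\right)\right) = 3291582 + \left(-301410 + \left(477 \left(- \frac{1}{984}\right) - \frac{541}{435}\right)^{2} + 371 \left(477 \left(- \frac{1}{984}\right) - \frac{541}{435}\right)\right) = 3291582 + \left(-301410 + \left(- \frac{159}{328} - \frac{541}{435}\right)^{2} + 371 \left(- \frac{159}{328} - \frac{541}{435}\right)\right) = 3291582 + \left(-301410 + \left(- \frac{246613}{142680}\right)^{2} + 371 \left(- \frac{246613}{142680}\right)\right) = 3291582 - \frac{6148972374805871}{20357582400} = \frac{60859679416550929}{20357582400}$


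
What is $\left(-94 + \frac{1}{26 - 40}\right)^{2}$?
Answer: $\frac{1734489}{196} \approx 8849.4$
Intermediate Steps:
$\left(-94 + \frac{1}{26 - 40}\right)^{2} = \left(-94 + \frac{1}{-14}\right)^{2} = \left(-94 - \frac{1}{14}\right)^{2} = \left(- \frac{1317}{14}\right)^{2} = \frac{1734489}{196}$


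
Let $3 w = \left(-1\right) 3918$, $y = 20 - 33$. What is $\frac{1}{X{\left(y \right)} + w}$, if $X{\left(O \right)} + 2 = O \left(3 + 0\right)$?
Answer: $- \frac{1}{1347} \approx -0.00074239$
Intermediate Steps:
$y = -13$ ($y = 20 - 33 = -13$)
$w = -1306$ ($w = \frac{\left(-1\right) 3918}{3} = \frac{1}{3} \left(-3918\right) = -1306$)
$X{\left(O \right)} = -2 + 3 O$ ($X{\left(O \right)} = -2 + O \left(3 + 0\right) = -2 + O 3 = -2 + 3 O$)
$\frac{1}{X{\left(y \right)} + w} = \frac{1}{\left(-2 + 3 \left(-13\right)\right) - 1306} = \frac{1}{\left(-2 - 39\right) - 1306} = \frac{1}{-41 - 1306} = \frac{1}{-1347} = - \frac{1}{1347}$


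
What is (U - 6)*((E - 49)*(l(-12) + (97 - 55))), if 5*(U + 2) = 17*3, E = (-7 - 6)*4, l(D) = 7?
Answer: -54439/5 ≈ -10888.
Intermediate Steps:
E = -52 (E = -13*4 = -52)
U = 41/5 (U = -2 + (17*3)/5 = -2 + (1/5)*51 = -2 + 51/5 = 41/5 ≈ 8.2000)
(U - 6)*((E - 49)*(l(-12) + (97 - 55))) = (41/5 - 6)*((-52 - 49)*(7 + (97 - 55))) = 11*(-101*(7 + 42))/5 = 11*(-101*49)/5 = (11/5)*(-4949) = -54439/5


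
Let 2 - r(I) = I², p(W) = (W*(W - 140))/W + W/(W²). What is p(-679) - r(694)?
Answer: 326473384/679 ≈ 4.8082e+5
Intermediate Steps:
p(W) = -140 + W + 1/W (p(W) = (W*(-140 + W))/W + W/W² = (-140 + W) + 1/W = -140 + W + 1/W)
r(I) = 2 - I²
p(-679) - r(694) = (-140 - 679 + 1/(-679)) - (2 - 1*694²) = (-140 - 679 - 1/679) - (2 - 1*481636) = -556102/679 - (2 - 481636) = -556102/679 - 1*(-481634) = -556102/679 + 481634 = 326473384/679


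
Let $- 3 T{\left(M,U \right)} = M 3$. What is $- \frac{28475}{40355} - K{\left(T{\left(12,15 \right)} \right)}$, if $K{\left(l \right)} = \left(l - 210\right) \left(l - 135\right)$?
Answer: $- \frac{263394709}{8071} \approx -32635.0$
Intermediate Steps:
$T{\left(M,U \right)} = - M$ ($T{\left(M,U \right)} = - \frac{M 3}{3} = - \frac{3 M}{3} = - M$)
$K{\left(l \right)} = \left(-210 + l\right) \left(-135 + l\right)$
$- \frac{28475}{40355} - K{\left(T{\left(12,15 \right)} \right)} = - \frac{28475}{40355} - \left(28350 + \left(\left(-1\right) 12\right)^{2} - 345 \left(\left(-1\right) 12\right)\right) = \left(-28475\right) \frac{1}{40355} - \left(28350 + \left(-12\right)^{2} - -4140\right) = - \frac{5695}{8071} - \left(28350 + 144 + 4140\right) = - \frac{5695}{8071} - 32634 = - \frac{263394709}{8071}$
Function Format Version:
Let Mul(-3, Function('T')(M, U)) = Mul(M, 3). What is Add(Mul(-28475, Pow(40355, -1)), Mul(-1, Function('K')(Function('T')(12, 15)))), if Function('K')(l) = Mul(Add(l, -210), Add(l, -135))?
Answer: Rational(-263394709, 8071) ≈ -32635.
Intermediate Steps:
Function('T')(M, U) = Mul(-1, M) (Function('T')(M, U) = Mul(Rational(-1, 3), Mul(M, 3)) = Mul(Rational(-1, 3), Mul(3, M)) = Mul(-1, M))
Function('K')(l) = Mul(Add(-210, l), Add(-135, l))
Add(Mul(-28475, Pow(40355, -1)), Mul(-1, Function('K')(Function('T')(12, 15)))) = Add(Mul(-28475, Pow(40355, -1)), Mul(-1, Add(28350, Pow(Mul(-1, 12), 2), Mul(-345, Mul(-1, 12))))) = Add(Mul(-28475, Rational(1, 40355)), Mul(-1, Add(28350, Pow(-12, 2), Mul(-345, -12)))) = Add(Rational(-5695, 8071), Mul(-1, Add(28350, 144, 4140))) = Add(Rational(-5695, 8071), Mul(-1, 32634)) = Add(Rational(-5695, 8071), -32634) = Rational(-263394709, 8071)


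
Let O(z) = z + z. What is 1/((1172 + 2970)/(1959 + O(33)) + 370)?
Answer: 2025/753392 ≈ 0.0026878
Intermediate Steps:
O(z) = 2*z
1/((1172 + 2970)/(1959 + O(33)) + 370) = 1/((1172 + 2970)/(1959 + 2*33) + 370) = 1/(4142/(1959 + 66) + 370) = 1/(4142/2025 + 370) = 1/(753392/2025) = 2025/753392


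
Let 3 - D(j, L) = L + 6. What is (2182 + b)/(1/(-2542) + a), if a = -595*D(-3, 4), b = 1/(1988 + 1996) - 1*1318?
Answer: 4375006967/21090158568 ≈ 0.20744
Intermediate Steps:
D(j, L) = -3 - L (D(j, L) = 3 - (L + 6) = 3 - (6 + L) = 3 + (-6 - L) = -3 - L)
b = -5250911/3984 (b = 1/3984 - 1318 = -5250911/3984 ≈ -1318.0)
a = 4165 (a = -595*(-3 - 1*4) = -595*(-3 - 4) = -595*(-7) = 4165)
(2182 + b)/(1/(-2542) + a) = (2182 - 5250911/3984)/(1/(-2542) + 4165) = 3442177/(3984*(-1/2542 + 4165)) = 3442177/(3984*(10587429/2542)) = (3442177/3984)*(2542/10587429) = 4375006967/21090158568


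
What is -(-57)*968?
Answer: 55176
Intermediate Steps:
-(-57)*968 = -1*(-55176) = 55176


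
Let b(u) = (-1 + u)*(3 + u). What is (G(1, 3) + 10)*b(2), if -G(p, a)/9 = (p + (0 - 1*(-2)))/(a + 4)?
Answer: 215/7 ≈ 30.714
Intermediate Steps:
G(p, a) = -9*(2 + p)/(4 + a) (G(p, a) = -9*(p + (0 - 1*(-2)))/(a + 4) = -9*(p + (0 + 2))/(4 + a) = -9*(p + 2)/(4 + a) = -9*(2 + p)/(4 + a))
(G(1, 3) + 10)*b(2) = (9*(-2 - 1*1)/(4 + 3) + 10)*(-3 + 2**2 + 2*2) = (9*(-2 - 1)/7 + 10)*(-3 + 4 + 4) = (9*(1/7)*(-3) + 10)*5 = (-27/7 + 10)*5 = (43/7)*5 = 215/7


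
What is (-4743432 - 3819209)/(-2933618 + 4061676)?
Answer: -8562641/1128058 ≈ -7.5906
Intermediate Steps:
(-4743432 - 3819209)/(-2933618 + 4061676) = -8562641/1128058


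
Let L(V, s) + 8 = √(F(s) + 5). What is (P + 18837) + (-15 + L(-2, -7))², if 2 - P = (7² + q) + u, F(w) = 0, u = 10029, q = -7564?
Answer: 16859 - 46*√5 ≈ 16756.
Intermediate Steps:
L(V, s) = -8 + √5 (L(V, s) = -8 + √(0 + 5) = -8 + √5)
P = -2512 (P = 2 - ((7² - 7564) + 10029) = 2 - ((49 - 7564) + 10029) = 2 - (-7515 + 10029) = 2 - 1*2514 = 2 - 2514 = -2512)
(P + 18837) + (-15 + L(-2, -7))² = (-2512 + 18837) + (-15 + (-8 + √5))² = 16325 + (-23 + √5)²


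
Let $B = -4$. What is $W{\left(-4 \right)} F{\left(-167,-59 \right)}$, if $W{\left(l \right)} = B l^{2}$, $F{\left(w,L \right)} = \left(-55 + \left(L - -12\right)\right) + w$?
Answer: $17216$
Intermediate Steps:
$F{\left(w,L \right)} = -43 + L + w$ ($F{\left(w,L \right)} = \left(-55 + \left(L + 12\right)\right) + w = \left(-55 + \left(12 + L\right)\right) + w = \left(-43 + L\right) + w = -43 + L + w$)
$W{\left(l \right)} = - 4 l^{2}$
$W{\left(-4 \right)} F{\left(-167,-59 \right)} = - 4 \left(-4\right)^{2} \left(-43 - 59 - 167\right) = \left(-4\right) 16 \left(-269\right) = \left(-64\right) \left(-269\right) = 17216$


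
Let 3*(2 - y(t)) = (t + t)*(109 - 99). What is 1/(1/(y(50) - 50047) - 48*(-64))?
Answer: 151135/464286717 ≈ 0.00032552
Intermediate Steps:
y(t) = 2 - 20*t/3 (y(t) = 2 - (t + t)*(109 - 99)/3 = 2 - 2*t*10/3 = 2 - 20*t/3)
1/(1/(y(50) - 50047) - 48*(-64)) = 1/(1/((2 - 20/3*50) - 50047) - 48*(-64)) = 1/(1/((2 - 1000/3) - 50047) - 1*(-3072)) = 1/(1/(-994/3 - 50047) + 3072) = 1/(1/(-151135/3) + 3072) = 1/(-3/151135 + 3072) = 1/(464286717/151135) = 151135/464286717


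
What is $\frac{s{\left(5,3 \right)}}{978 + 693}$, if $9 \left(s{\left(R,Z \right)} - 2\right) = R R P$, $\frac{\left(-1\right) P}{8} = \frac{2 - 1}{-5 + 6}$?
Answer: $- \frac{182}{15039} \approx -0.012102$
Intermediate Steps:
$P = -8$ ($P = - 8 \frac{2 - 1}{-5 + 6} = - 8 \cdot 1 \cdot 1^{-1} = - 8 \cdot 1 \cdot 1 = \left(-8\right) 1 = -8$)
$s{\left(R,Z \right)} = 2 - \frac{8 R^{2}}{9}$ ($s{\left(R,Z \right)} = 2 + \frac{R R \left(-8\right)}{9} = 2 + \frac{R^{2} \left(-8\right)}{9} = 2 + \frac{\left(-8\right) R^{2}}{9} = 2 - \frac{8 R^{2}}{9}$)
$\frac{s{\left(5,3 \right)}}{978 + 693} = \frac{2 - \frac{8 \cdot 5^{2}}{9}}{978 + 693} = \frac{2 - \frac{200}{9}}{1671} = \left(2 - \frac{200}{9}\right) \frac{1}{1671} = \left(- \frac{182}{9}\right) \frac{1}{1671} = - \frac{182}{15039}$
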